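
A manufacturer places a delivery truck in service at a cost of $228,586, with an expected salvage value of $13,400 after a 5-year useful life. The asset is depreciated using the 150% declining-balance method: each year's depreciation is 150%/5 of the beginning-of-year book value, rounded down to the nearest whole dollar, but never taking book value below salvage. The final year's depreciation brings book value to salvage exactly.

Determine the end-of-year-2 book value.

$112,008

Depreciable base = $228,586 − $13,400 = $215,186.
Year 1: ⌊$228,586 × 150%/5⌋ = $68,575. Book value $160,011.
Year 2: ⌊$160,011 × 150%/5⌋ = $48,003. Book value $112,008.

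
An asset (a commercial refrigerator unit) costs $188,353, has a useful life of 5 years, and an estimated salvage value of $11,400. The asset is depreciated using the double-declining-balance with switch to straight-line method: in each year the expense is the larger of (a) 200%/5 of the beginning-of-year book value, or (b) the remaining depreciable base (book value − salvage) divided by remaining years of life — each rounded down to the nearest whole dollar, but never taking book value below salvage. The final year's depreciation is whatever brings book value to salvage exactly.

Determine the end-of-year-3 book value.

$40,685

Depreciable base = $188,353 − $11,400 = $176,953.
Year 1: DB = ⌊$188,353 × 200%/5⌋ = $75,341; SL = ⌊$176,953/5⌋ = $35,390 → take DB $75,341. Book value $113,012.
Year 2: DB = ⌊$113,012 × 200%/5⌋ = $45,204; SL = ⌊$101,612/4⌋ = $25,403 → take DB $45,204. Book value $67,808.
Year 3: DB = ⌊$67,808 × 200%/5⌋ = $27,123; SL = ⌊$56,408/3⌋ = $18,802 → take DB $27,123. Book value $40,685.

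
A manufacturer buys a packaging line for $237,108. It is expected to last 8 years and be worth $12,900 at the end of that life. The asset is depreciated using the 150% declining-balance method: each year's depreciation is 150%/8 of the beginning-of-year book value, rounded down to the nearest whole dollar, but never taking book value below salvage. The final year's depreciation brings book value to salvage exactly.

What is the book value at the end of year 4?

Depreciable base = $237,108 − $12,900 = $224,208.
Year 1: ⌊$237,108 × 150%/8⌋ = $44,457. Book value $192,651.
Year 2: ⌊$192,651 × 150%/8⌋ = $36,122. Book value $156,529.
Year 3: ⌊$156,529 × 150%/8⌋ = $29,349. Book value $127,180.
Year 4: ⌊$127,180 × 150%/8⌋ = $23,846. Book value $103,334.

$103,334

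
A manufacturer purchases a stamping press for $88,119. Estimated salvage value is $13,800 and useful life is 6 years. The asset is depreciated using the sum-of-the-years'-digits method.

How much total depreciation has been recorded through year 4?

Depreciable base = $88,119 − $13,800 = $74,319.
Sum of the years' digits = 6+5+4+3+2+1 = 21.
Year 1: $74,319 × 6/21 = $21,234. Book value $66,885.
Year 2: $74,319 × 5/21 = $17,695. Book value $49,190.
Year 3: $74,319 × 4/21 = $14,156. Book value $35,034.
Year 4: $74,319 × 3/21 = $10,617. Book value $24,417.
Accumulated through year 4 = $88,119 − $24,417 = $63,702.

$63,702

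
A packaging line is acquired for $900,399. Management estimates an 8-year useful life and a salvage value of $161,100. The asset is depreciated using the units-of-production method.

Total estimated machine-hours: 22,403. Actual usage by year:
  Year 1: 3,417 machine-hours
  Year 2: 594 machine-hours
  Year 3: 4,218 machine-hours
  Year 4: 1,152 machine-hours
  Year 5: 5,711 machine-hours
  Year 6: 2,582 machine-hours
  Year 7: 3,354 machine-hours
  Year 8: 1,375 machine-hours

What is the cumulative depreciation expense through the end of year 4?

$309,573

Depreciable base = $900,399 − $161,100 = $739,299.
Rate = $739,299 / 22,403 machine-hours = $33 per machine-hour.
Year 1: 3,417 × $33 = $112,761. Book value $787,638.
Year 2: 594 × $33 = $19,602. Book value $768,036.
Year 3: 4,218 × $33 = $139,194. Book value $628,842.
Year 4: 1,152 × $33 = $38,016. Book value $590,826.
Accumulated through year 4 = $900,399 − $590,826 = $309,573.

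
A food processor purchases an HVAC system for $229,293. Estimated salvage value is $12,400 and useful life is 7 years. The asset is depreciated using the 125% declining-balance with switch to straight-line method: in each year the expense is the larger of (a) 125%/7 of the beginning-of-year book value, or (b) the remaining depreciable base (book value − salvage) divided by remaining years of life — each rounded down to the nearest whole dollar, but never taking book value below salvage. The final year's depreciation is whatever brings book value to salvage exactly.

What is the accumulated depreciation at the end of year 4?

$131,504

Depreciable base = $229,293 − $12,400 = $216,893.
Year 1: DB = ⌊$229,293 × 125%/7⌋ = $40,945; SL = ⌊$216,893/7⌋ = $30,984 → take DB $40,945. Book value $188,348.
Year 2: DB = ⌊$188,348 × 125%/7⌋ = $33,633; SL = ⌊$175,948/6⌋ = $29,324 → take DB $33,633. Book value $154,715.
Year 3: DB = ⌊$154,715 × 125%/7⌋ = $27,627; SL = ⌊$142,315/5⌋ = $28,463 → take SL $28,463. Book value $126,252.
Year 4: DB = ⌊$126,252 × 125%/7⌋ = $22,545; SL = ⌊$113,852/4⌋ = $28,463 → take SL $28,463. Book value $97,789.
Accumulated through year 4 = $229,293 − $97,789 = $131,504.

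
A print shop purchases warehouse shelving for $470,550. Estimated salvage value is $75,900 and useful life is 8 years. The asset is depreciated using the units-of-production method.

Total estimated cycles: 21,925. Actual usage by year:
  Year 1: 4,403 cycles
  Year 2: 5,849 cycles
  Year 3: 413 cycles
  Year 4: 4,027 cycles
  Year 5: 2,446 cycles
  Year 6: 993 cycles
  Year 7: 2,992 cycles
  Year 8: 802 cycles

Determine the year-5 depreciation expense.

$44,028

Depreciable base = $470,550 − $75,900 = $394,650.
Rate = $394,650 / 21,925 cycles = $18 per cycle.
Year 1: 4,403 × $18 = $79,254. Book value $391,296.
Year 2: 5,849 × $18 = $105,282. Book value $286,014.
Year 3: 413 × $18 = $7,434. Book value $278,580.
Year 4: 4,027 × $18 = $72,486. Book value $206,094.
Year 5: 2,446 × $18 = $44,028. Book value $162,066.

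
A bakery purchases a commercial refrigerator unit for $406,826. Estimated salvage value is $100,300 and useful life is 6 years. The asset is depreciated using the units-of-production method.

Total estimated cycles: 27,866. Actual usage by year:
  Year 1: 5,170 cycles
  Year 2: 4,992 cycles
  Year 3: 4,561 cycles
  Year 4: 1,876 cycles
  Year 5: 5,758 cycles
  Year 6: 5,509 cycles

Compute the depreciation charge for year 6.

Depreciable base = $406,826 − $100,300 = $306,526.
Rate = $306,526 / 27,866 cycles = $11 per cycle.
Year 1: 5,170 × $11 = $56,870. Book value $349,956.
Year 2: 4,992 × $11 = $54,912. Book value $295,044.
Year 3: 4,561 × $11 = $50,171. Book value $244,873.
Year 4: 1,876 × $11 = $20,636. Book value $224,237.
Year 5: 5,758 × $11 = $63,338. Book value $160,899.
Year 6: 5,509 × $11 = $60,599. Book value $100,300.

$60,599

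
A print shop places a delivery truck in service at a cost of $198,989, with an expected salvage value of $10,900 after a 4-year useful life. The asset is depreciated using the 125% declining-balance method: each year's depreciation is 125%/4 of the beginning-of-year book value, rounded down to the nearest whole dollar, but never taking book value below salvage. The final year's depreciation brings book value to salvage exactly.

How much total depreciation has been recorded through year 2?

Depreciable base = $198,989 − $10,900 = $188,089.
Year 1: ⌊$198,989 × 125%/4⌋ = $62,184. Book value $136,805.
Year 2: ⌊$136,805 × 125%/4⌋ = $42,751. Book value $94,054.
Accumulated through year 2 = $198,989 − $94,054 = $104,935.

$104,935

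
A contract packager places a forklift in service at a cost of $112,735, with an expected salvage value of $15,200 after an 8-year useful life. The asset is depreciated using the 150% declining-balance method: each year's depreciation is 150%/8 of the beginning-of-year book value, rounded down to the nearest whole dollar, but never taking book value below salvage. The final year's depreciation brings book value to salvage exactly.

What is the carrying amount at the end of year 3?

$60,470

Depreciable base = $112,735 − $15,200 = $97,535.
Year 1: ⌊$112,735 × 150%/8⌋ = $21,137. Book value $91,598.
Year 2: ⌊$91,598 × 150%/8⌋ = $17,174. Book value $74,424.
Year 3: ⌊$74,424 × 150%/8⌋ = $13,954. Book value $60,470.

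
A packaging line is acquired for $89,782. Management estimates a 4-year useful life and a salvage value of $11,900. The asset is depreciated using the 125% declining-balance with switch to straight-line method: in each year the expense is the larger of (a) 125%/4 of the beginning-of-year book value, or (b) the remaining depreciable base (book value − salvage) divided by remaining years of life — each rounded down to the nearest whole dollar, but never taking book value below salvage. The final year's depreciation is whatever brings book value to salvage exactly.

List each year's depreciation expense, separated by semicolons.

$28,056; $19,289; $15,268; $15,269

Depreciable base = $89,782 − $11,900 = $77,882.
Year 1: DB = ⌊$89,782 × 125%/4⌋ = $28,056; SL = ⌊$77,882/4⌋ = $19,470 → take DB $28,056. Book value $61,726.
Year 2: DB = ⌊$61,726 × 125%/4⌋ = $19,289; SL = ⌊$49,826/3⌋ = $16,608 → take DB $19,289. Book value $42,437.
Year 3: DB = ⌊$42,437 × 125%/4⌋ = $13,261; SL = ⌊$30,537/2⌋ = $15,268 → take SL $15,268. Book value $27,169.
Year 4 (final): $27,169 − $11,900 = $15,269. Book value $11,900.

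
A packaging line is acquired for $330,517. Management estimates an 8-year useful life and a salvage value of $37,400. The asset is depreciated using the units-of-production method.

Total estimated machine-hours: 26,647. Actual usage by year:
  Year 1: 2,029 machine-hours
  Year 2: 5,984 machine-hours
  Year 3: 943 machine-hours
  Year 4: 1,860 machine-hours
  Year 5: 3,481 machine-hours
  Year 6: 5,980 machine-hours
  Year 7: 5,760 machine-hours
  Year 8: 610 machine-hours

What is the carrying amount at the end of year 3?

$232,001

Depreciable base = $330,517 − $37,400 = $293,117.
Rate = $293,117 / 26,647 machine-hours = $11 per machine-hour.
Year 1: 2,029 × $11 = $22,319. Book value $308,198.
Year 2: 5,984 × $11 = $65,824. Book value $242,374.
Year 3: 943 × $11 = $10,373. Book value $232,001.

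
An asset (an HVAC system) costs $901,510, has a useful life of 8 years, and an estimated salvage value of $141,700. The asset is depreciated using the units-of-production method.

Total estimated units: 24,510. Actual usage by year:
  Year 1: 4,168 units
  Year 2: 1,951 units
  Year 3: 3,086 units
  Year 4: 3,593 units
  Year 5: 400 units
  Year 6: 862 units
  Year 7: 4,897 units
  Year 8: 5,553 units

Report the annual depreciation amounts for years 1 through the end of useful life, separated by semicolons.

$129,208; $60,481; $95,666; $111,383; $12,400; $26,722; $151,807; $172,143

Depreciable base = $901,510 − $141,700 = $759,810.
Rate = $759,810 / 24,510 units = $31 per unit.
Year 1: 4,168 × $31 = $129,208. Book value $772,302.
Year 2: 1,951 × $31 = $60,481. Book value $711,821.
Year 3: 3,086 × $31 = $95,666. Book value $616,155.
Year 4: 3,593 × $31 = $111,383. Book value $504,772.
Year 5: 400 × $31 = $12,400. Book value $492,372.
Year 6: 862 × $31 = $26,722. Book value $465,650.
Year 7: 4,897 × $31 = $151,807. Book value $313,843.
Year 8: 5,553 × $31 = $172,143. Book value $141,700.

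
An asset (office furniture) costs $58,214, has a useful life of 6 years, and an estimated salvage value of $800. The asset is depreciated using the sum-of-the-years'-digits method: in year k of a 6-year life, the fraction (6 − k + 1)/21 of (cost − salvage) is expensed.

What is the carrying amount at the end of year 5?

$3,534

Depreciable base = $58,214 − $800 = $57,414.
Sum of the years' digits = 6+5+4+3+2+1 = 21.
Year 1: $57,414 × 6/21 = $16,404. Book value $41,810.
Year 2: $57,414 × 5/21 = $13,670. Book value $28,140.
Year 3: $57,414 × 4/21 = $10,936. Book value $17,204.
Year 4: $57,414 × 3/21 = $8,202. Book value $9,002.
Year 5: $57,414 × 2/21 = $5,468. Book value $3,534.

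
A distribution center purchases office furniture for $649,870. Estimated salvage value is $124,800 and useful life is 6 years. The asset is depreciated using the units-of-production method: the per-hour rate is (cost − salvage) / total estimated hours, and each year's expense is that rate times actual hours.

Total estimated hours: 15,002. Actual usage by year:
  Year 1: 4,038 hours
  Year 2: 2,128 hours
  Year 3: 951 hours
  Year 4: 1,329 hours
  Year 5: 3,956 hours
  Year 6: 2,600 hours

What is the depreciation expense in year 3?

Depreciable base = $649,870 − $124,800 = $525,070.
Rate = $525,070 / 15,002 hours = $35 per hour.
Year 1: 4,038 × $35 = $141,330. Book value $508,540.
Year 2: 2,128 × $35 = $74,480. Book value $434,060.
Year 3: 951 × $35 = $33,285. Book value $400,775.

$33,285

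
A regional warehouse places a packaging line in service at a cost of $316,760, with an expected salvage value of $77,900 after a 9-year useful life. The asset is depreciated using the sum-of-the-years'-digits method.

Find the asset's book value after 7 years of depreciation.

Depreciable base = $316,760 − $77,900 = $238,860.
Sum of the years' digits = 9+8+7+6+5+4+3+2+1 = 45.
Year 1: $238,860 × 9/45 = $47,772. Book value $268,988.
Year 2: $238,860 × 8/45 = $42,464. Book value $226,524.
Year 3: $238,860 × 7/45 = $37,156. Book value $189,368.
Year 4: $238,860 × 6/45 = $31,848. Book value $157,520.
Year 5: $238,860 × 5/45 = $26,540. Book value $130,980.
Year 6: $238,860 × 4/45 = $21,232. Book value $109,748.
Year 7: $238,860 × 3/45 = $15,924. Book value $93,824.

$93,824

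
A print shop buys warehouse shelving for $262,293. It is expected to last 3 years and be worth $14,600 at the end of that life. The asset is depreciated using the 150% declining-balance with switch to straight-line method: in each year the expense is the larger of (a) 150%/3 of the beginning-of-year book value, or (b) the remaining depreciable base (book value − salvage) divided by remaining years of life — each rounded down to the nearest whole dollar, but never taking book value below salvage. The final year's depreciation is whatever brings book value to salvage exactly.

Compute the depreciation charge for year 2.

Depreciable base = $262,293 − $14,600 = $247,693.
Year 1: DB = ⌊$262,293 × 150%/3⌋ = $131,146; SL = ⌊$247,693/3⌋ = $82,564 → take DB $131,146. Book value $131,147.
Year 2: DB = ⌊$131,147 × 150%/3⌋ = $65,573; SL = ⌊$116,547/2⌋ = $58,273 → take DB $65,573. Book value $65,574.

$65,573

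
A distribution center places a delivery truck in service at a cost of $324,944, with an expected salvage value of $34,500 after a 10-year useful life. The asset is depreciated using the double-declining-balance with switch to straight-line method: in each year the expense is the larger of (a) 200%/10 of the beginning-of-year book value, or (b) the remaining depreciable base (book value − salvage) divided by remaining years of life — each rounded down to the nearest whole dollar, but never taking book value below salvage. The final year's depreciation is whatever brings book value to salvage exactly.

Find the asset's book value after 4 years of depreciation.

Depreciable base = $324,944 − $34,500 = $290,444.
Year 1: DB = ⌊$324,944 × 200%/10⌋ = $64,988; SL = ⌊$290,444/10⌋ = $29,044 → take DB $64,988. Book value $259,956.
Year 2: DB = ⌊$259,956 × 200%/10⌋ = $51,991; SL = ⌊$225,456/9⌋ = $25,050 → take DB $51,991. Book value $207,965.
Year 3: DB = ⌊$207,965 × 200%/10⌋ = $41,593; SL = ⌊$173,465/8⌋ = $21,683 → take DB $41,593. Book value $166,372.
Year 4: DB = ⌊$166,372 × 200%/10⌋ = $33,274; SL = ⌊$131,872/7⌋ = $18,838 → take DB $33,274. Book value $133,098.

$133,098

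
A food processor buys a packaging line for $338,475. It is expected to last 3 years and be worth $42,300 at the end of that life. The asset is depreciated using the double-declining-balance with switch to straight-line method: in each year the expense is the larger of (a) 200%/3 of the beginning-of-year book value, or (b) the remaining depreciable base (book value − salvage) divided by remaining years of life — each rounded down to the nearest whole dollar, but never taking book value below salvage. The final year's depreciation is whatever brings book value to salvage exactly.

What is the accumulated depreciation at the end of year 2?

Depreciable base = $338,475 − $42,300 = $296,175.
Year 1: DB = ⌊$338,475 × 200%/3⌋ = $225,650; SL = ⌊$296,175/3⌋ = $98,725 → take DB $225,650. Book value $112,825.
Year 2: DB = ⌊$112,825 × 200%/3⌋ = $75,216; SL = ⌊$70,525/2⌋ = $35,262 → take DB $75,216, capped at $70,525. Book value $42,300.
Accumulated through year 2 = $338,475 − $42,300 = $296,175.

$296,175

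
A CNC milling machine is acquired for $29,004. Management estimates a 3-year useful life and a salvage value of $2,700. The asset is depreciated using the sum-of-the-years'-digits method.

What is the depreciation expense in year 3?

$4,384

Depreciable base = $29,004 − $2,700 = $26,304.
Sum of the years' digits = 3+2+1 = 6.
Year 1: $26,304 × 3/6 = $13,152. Book value $15,852.
Year 2: $26,304 × 2/6 = $8,768. Book value $7,084.
Year 3: $26,304 × 1/6 = $4,384. Book value $2,700.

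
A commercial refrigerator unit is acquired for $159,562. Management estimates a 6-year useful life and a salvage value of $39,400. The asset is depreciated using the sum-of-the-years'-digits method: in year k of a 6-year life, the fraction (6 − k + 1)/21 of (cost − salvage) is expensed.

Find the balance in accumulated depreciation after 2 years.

Depreciable base = $159,562 − $39,400 = $120,162.
Sum of the years' digits = 6+5+4+3+2+1 = 21.
Year 1: $120,162 × 6/21 = $34,332. Book value $125,230.
Year 2: $120,162 × 5/21 = $28,610. Book value $96,620.
Accumulated through year 2 = $159,562 − $96,620 = $62,942.

$62,942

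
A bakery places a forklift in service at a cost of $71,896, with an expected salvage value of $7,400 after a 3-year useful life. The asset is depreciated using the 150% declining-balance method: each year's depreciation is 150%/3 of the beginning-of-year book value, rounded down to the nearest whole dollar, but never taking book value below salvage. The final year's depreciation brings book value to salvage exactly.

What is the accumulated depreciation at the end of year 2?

$53,922

Depreciable base = $71,896 − $7,400 = $64,496.
Year 1: ⌊$71,896 × 150%/3⌋ = $35,948. Book value $35,948.
Year 2: ⌊$35,948 × 150%/3⌋ = $17,974. Book value $17,974.
Accumulated through year 2 = $71,896 − $17,974 = $53,922.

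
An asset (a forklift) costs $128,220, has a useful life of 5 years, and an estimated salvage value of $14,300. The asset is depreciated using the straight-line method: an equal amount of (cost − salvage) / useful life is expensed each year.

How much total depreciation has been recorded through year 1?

Depreciable base = $128,220 − $14,300 = $113,920.
Annual expense = $113,920 / 5 = $22,784.
End of year 1: book value $105,436.
Accumulated through year 1 = $128,220 − $105,436 = $22,784.

$22,784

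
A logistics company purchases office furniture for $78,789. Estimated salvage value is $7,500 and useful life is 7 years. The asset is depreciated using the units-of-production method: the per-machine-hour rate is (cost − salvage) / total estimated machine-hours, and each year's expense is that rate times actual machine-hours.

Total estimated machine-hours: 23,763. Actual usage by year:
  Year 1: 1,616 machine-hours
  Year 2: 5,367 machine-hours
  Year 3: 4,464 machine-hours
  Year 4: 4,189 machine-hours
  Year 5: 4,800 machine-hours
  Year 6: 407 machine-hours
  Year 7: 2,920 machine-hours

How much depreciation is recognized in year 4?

$12,567

Depreciable base = $78,789 − $7,500 = $71,289.
Rate = $71,289 / 23,763 machine-hours = $3 per machine-hour.
Year 1: 1,616 × $3 = $4,848. Book value $73,941.
Year 2: 5,367 × $3 = $16,101. Book value $57,840.
Year 3: 4,464 × $3 = $13,392. Book value $44,448.
Year 4: 4,189 × $3 = $12,567. Book value $31,881.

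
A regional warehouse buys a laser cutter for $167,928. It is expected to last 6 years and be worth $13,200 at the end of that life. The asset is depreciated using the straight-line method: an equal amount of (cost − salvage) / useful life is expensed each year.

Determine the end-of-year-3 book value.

Depreciable base = $167,928 − $13,200 = $154,728.
Annual expense = $154,728 / 6 = $25,788.
End of year 1: book value $142,140.
End of year 2: book value $116,352.
End of year 3: book value $90,564.

$90,564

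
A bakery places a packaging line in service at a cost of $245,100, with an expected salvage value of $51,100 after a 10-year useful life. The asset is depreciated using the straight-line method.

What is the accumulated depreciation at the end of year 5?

$97,000

Depreciable base = $245,100 − $51,100 = $194,000.
Annual expense = $194,000 / 10 = $19,400.
End of year 1: book value $225,700.
End of year 2: book value $206,300.
End of year 3: book value $186,900.
End of year 4: book value $167,500.
End of year 5: book value $148,100.
Accumulated through year 5 = $245,100 − $148,100 = $97,000.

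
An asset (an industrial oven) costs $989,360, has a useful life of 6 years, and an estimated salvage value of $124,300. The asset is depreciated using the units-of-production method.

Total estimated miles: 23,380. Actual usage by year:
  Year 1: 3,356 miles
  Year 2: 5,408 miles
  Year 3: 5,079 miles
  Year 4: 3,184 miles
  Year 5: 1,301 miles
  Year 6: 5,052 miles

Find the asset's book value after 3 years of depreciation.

Depreciable base = $989,360 − $124,300 = $865,060.
Rate = $865,060 / 23,380 miles = $37 per mile.
Year 1: 3,356 × $37 = $124,172. Book value $865,188.
Year 2: 5,408 × $37 = $200,096. Book value $665,092.
Year 3: 5,079 × $37 = $187,923. Book value $477,169.

$477,169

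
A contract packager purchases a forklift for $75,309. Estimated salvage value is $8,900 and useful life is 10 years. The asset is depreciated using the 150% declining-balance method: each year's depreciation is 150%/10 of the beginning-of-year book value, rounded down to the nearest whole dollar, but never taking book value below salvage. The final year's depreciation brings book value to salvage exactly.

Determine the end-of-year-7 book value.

Depreciable base = $75,309 − $8,900 = $66,409.
Year 1: ⌊$75,309 × 150%/10⌋ = $11,296. Book value $64,013.
Year 2: ⌊$64,013 × 150%/10⌋ = $9,601. Book value $54,412.
Year 3: ⌊$54,412 × 150%/10⌋ = $8,161. Book value $46,251.
Year 4: ⌊$46,251 × 150%/10⌋ = $6,937. Book value $39,314.
Year 5: ⌊$39,314 × 150%/10⌋ = $5,897. Book value $33,417.
Year 6: ⌊$33,417 × 150%/10⌋ = $5,012. Book value $28,405.
Year 7: ⌊$28,405 × 150%/10⌋ = $4,260. Book value $24,145.

$24,145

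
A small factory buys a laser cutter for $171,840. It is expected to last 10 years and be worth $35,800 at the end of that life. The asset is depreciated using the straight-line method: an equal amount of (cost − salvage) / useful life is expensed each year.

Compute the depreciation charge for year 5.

Depreciable base = $171,840 − $35,800 = $136,040.
Annual expense = $136,040 / 10 = $13,604.

$13,604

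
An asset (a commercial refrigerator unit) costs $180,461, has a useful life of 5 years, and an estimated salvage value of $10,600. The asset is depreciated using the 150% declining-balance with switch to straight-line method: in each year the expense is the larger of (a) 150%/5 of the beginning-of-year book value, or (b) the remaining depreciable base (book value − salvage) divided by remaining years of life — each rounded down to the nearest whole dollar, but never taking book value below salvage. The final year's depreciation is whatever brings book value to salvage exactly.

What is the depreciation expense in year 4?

Depreciable base = $180,461 − $10,600 = $169,861.
Year 1: DB = ⌊$180,461 × 150%/5⌋ = $54,138; SL = ⌊$169,861/5⌋ = $33,972 → take DB $54,138. Book value $126,323.
Year 2: DB = ⌊$126,323 × 150%/5⌋ = $37,896; SL = ⌊$115,723/4⌋ = $28,930 → take DB $37,896. Book value $88,427.
Year 3: DB = ⌊$88,427 × 150%/5⌋ = $26,528; SL = ⌊$77,827/3⌋ = $25,942 → take DB $26,528. Book value $61,899.
Year 4: DB = ⌊$61,899 × 150%/5⌋ = $18,569; SL = ⌊$51,299/2⌋ = $25,649 → take SL $25,649. Book value $36,250.

$25,649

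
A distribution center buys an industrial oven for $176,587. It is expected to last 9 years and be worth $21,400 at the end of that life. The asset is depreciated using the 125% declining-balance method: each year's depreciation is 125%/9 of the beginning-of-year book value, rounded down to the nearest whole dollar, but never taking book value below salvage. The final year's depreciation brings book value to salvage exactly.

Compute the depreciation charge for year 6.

$11,612

Depreciable base = $176,587 − $21,400 = $155,187.
Year 1: ⌊$176,587 × 125%/9⌋ = $24,525. Book value $152,062.
Year 2: ⌊$152,062 × 125%/9⌋ = $21,119. Book value $130,943.
Year 3: ⌊$130,943 × 125%/9⌋ = $18,186. Book value $112,757.
Year 4: ⌊$112,757 × 125%/9⌋ = $15,660. Book value $97,097.
Year 5: ⌊$97,097 × 125%/9⌋ = $13,485. Book value $83,612.
Year 6: ⌊$83,612 × 125%/9⌋ = $11,612. Book value $72,000.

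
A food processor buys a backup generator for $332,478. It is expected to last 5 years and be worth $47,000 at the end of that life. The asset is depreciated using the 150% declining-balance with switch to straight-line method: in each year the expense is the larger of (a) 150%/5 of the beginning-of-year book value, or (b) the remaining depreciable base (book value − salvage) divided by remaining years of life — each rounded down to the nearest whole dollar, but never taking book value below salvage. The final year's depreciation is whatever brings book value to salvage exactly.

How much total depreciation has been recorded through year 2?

Depreciable base = $332,478 − $47,000 = $285,478.
Year 1: DB = ⌊$332,478 × 150%/5⌋ = $99,743; SL = ⌊$285,478/5⌋ = $57,095 → take DB $99,743. Book value $232,735.
Year 2: DB = ⌊$232,735 × 150%/5⌋ = $69,820; SL = ⌊$185,735/4⌋ = $46,433 → take DB $69,820. Book value $162,915.
Accumulated through year 2 = $332,478 − $162,915 = $169,563.

$169,563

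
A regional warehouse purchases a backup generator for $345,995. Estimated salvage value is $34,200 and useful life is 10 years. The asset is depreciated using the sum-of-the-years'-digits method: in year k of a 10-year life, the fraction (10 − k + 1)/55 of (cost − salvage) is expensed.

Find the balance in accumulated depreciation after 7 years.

$277,781

Depreciable base = $345,995 − $34,200 = $311,795.
Sum of the years' digits = 10+9+8+7+6+5+4+3+2+1 = 55.
Year 1: $311,795 × 10/55 = $56,690. Book value $289,305.
Year 2: $311,795 × 9/55 = $51,021. Book value $238,284.
Year 3: $311,795 × 8/55 = $45,352. Book value $192,932.
Year 4: $311,795 × 7/55 = $39,683. Book value $153,249.
Year 5: $311,795 × 6/55 = $34,014. Book value $119,235.
Year 6: $311,795 × 5/55 = $28,345. Book value $90,890.
Year 7: $311,795 × 4/55 = $22,676. Book value $68,214.
Accumulated through year 7 = $345,995 − $68,214 = $277,781.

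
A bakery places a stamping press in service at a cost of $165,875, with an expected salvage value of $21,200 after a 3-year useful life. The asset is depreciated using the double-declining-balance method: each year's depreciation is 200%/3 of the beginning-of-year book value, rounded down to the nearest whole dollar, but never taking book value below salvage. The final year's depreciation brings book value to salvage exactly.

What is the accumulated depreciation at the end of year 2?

$144,675

Depreciable base = $165,875 − $21,200 = $144,675.
Year 1: ⌊$165,875 × 200%/3⌋ = $110,583. Book value $55,292.
Year 2: ⌊$55,292 × 200%/3⌋ = $36,861, capped at $34,092. Book value $21,200.
Accumulated through year 2 = $165,875 − $21,200 = $144,675.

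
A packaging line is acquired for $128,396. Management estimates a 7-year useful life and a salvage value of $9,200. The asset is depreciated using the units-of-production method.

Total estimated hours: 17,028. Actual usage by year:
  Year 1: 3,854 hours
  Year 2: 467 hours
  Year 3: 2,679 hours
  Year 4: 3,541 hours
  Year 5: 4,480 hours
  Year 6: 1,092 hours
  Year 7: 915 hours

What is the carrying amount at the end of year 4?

$54,609

Depreciable base = $128,396 − $9,200 = $119,196.
Rate = $119,196 / 17,028 hours = $7 per hour.
Year 1: 3,854 × $7 = $26,978. Book value $101,418.
Year 2: 467 × $7 = $3,269. Book value $98,149.
Year 3: 2,679 × $7 = $18,753. Book value $79,396.
Year 4: 3,541 × $7 = $24,787. Book value $54,609.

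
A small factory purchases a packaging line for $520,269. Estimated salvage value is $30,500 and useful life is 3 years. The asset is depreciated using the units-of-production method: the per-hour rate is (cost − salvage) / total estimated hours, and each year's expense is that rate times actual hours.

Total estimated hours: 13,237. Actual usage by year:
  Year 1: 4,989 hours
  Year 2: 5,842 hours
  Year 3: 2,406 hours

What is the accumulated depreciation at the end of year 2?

$400,747

Depreciable base = $520,269 − $30,500 = $489,769.
Rate = $489,769 / 13,237 hours = $37 per hour.
Year 1: 4,989 × $37 = $184,593. Book value $335,676.
Year 2: 5,842 × $37 = $216,154. Book value $119,522.
Accumulated through year 2 = $520,269 − $119,522 = $400,747.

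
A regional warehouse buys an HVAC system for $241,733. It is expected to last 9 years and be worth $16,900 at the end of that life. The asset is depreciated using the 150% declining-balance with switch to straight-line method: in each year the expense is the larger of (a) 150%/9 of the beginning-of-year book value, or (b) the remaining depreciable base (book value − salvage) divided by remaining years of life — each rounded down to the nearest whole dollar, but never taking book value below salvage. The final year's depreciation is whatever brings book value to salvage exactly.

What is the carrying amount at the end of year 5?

Depreciable base = $241,733 − $16,900 = $224,833.
Year 1: DB = ⌊$241,733 × 150%/9⌋ = $40,288; SL = ⌊$224,833/9⌋ = $24,981 → take DB $40,288. Book value $201,445.
Year 2: DB = ⌊$201,445 × 150%/9⌋ = $33,574; SL = ⌊$184,545/8⌋ = $23,068 → take DB $33,574. Book value $167,871.
Year 3: DB = ⌊$167,871 × 150%/9⌋ = $27,978; SL = ⌊$150,971/7⌋ = $21,567 → take DB $27,978. Book value $139,893.
Year 4: DB = ⌊$139,893 × 150%/9⌋ = $23,315; SL = ⌊$122,993/6⌋ = $20,498 → take DB $23,315. Book value $116,578.
Year 5: DB = ⌊$116,578 × 150%/9⌋ = $19,429; SL = ⌊$99,678/5⌋ = $19,935 → take SL $19,935. Book value $96,643.

$96,643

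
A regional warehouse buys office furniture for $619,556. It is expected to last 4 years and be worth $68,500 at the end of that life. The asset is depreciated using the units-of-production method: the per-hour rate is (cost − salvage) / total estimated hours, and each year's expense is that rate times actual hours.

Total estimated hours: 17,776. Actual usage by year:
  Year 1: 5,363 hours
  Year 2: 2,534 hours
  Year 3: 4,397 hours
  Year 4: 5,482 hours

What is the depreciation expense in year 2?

Depreciable base = $619,556 − $68,500 = $551,056.
Rate = $551,056 / 17,776 hours = $31 per hour.
Year 1: 5,363 × $31 = $166,253. Book value $453,303.
Year 2: 2,534 × $31 = $78,554. Book value $374,749.

$78,554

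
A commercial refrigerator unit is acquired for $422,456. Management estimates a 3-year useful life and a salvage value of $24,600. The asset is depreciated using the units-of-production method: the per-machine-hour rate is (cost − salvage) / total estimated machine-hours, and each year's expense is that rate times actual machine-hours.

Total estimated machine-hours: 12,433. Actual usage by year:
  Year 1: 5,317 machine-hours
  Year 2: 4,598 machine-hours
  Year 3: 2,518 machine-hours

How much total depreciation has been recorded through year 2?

Depreciable base = $422,456 − $24,600 = $397,856.
Rate = $397,856 / 12,433 machine-hours = $32 per machine-hour.
Year 1: 5,317 × $32 = $170,144. Book value $252,312.
Year 2: 4,598 × $32 = $147,136. Book value $105,176.
Accumulated through year 2 = $422,456 − $105,176 = $317,280.

$317,280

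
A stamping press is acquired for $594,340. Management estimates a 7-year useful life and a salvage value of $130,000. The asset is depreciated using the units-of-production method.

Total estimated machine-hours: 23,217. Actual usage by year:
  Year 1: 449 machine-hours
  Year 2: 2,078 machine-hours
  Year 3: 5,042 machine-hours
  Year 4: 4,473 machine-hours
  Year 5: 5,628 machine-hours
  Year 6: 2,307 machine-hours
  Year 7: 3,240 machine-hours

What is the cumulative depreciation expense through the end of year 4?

$240,840

Depreciable base = $594,340 − $130,000 = $464,340.
Rate = $464,340 / 23,217 machine-hours = $20 per machine-hour.
Year 1: 449 × $20 = $8,980. Book value $585,360.
Year 2: 2,078 × $20 = $41,560. Book value $543,800.
Year 3: 5,042 × $20 = $100,840. Book value $442,960.
Year 4: 4,473 × $20 = $89,460. Book value $353,500.
Accumulated through year 4 = $594,340 − $353,500 = $240,840.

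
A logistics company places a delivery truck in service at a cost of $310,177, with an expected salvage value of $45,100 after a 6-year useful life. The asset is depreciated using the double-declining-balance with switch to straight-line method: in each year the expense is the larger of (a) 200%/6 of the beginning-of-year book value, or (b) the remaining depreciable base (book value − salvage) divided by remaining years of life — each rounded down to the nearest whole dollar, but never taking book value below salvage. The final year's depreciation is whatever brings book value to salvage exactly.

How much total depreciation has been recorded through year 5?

$265,077

Depreciable base = $310,177 − $45,100 = $265,077.
Year 1: DB = ⌊$310,177 × 200%/6⌋ = $103,392; SL = ⌊$265,077/6⌋ = $44,179 → take DB $103,392. Book value $206,785.
Year 2: DB = ⌊$206,785 × 200%/6⌋ = $68,928; SL = ⌊$161,685/5⌋ = $32,337 → take DB $68,928. Book value $137,857.
Year 3: DB = ⌊$137,857 × 200%/6⌋ = $45,952; SL = ⌊$92,757/4⌋ = $23,189 → take DB $45,952. Book value $91,905.
Year 4: DB = ⌊$91,905 × 200%/6⌋ = $30,635; SL = ⌊$46,805/3⌋ = $15,601 → take DB $30,635. Book value $61,270.
Year 5: DB = ⌊$61,270 × 200%/6⌋ = $20,423; SL = ⌊$16,170/2⌋ = $8,085 → take DB $20,423, capped at $16,170. Book value $45,100.
Accumulated through year 5 = $310,177 − $45,100 = $265,077.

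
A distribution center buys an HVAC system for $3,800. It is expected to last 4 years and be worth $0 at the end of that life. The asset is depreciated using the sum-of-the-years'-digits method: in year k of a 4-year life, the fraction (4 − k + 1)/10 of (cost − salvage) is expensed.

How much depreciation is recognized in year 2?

Depreciable base = $3,800 − $0 = $3,800.
Sum of the years' digits = 4+3+2+1 = 10.
Year 1: $3,800 × 4/10 = $1,520. Book value $2,280.
Year 2: $3,800 × 3/10 = $1,140. Book value $1,140.

$1,140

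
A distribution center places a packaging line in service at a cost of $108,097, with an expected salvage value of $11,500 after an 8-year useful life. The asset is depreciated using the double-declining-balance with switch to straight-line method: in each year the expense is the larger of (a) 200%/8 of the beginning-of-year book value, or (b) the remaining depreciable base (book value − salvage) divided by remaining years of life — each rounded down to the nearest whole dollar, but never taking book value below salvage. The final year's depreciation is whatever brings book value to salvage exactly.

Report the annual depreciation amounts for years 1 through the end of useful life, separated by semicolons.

Depreciable base = $108,097 − $11,500 = $96,597.
Year 1: DB = ⌊$108,097 × 200%/8⌋ = $27,024; SL = ⌊$96,597/8⌋ = $12,074 → take DB $27,024. Book value $81,073.
Year 2: DB = ⌊$81,073 × 200%/8⌋ = $20,268; SL = ⌊$69,573/7⌋ = $9,939 → take DB $20,268. Book value $60,805.
Year 3: DB = ⌊$60,805 × 200%/8⌋ = $15,201; SL = ⌊$49,305/6⌋ = $8,217 → take DB $15,201. Book value $45,604.
Year 4: DB = ⌊$45,604 × 200%/8⌋ = $11,401; SL = ⌊$34,104/5⌋ = $6,820 → take DB $11,401. Book value $34,203.
Year 5: DB = ⌊$34,203 × 200%/8⌋ = $8,550; SL = ⌊$22,703/4⌋ = $5,675 → take DB $8,550. Book value $25,653.
Year 6: DB = ⌊$25,653 × 200%/8⌋ = $6,413; SL = ⌊$14,153/3⌋ = $4,717 → take DB $6,413. Book value $19,240.
Year 7: DB = ⌊$19,240 × 200%/8⌋ = $4,810; SL = ⌊$7,740/2⌋ = $3,870 → take DB $4,810. Book value $14,430.
Year 8 (final): $14,430 − $11,500 = $2,930. Book value $11,500.

$27,024; $20,268; $15,201; $11,401; $8,550; $6,413; $4,810; $2,930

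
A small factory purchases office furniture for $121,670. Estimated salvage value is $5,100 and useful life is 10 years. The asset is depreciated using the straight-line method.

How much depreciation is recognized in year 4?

$11,657

Depreciable base = $121,670 − $5,100 = $116,570.
Annual expense = $116,570 / 10 = $11,657.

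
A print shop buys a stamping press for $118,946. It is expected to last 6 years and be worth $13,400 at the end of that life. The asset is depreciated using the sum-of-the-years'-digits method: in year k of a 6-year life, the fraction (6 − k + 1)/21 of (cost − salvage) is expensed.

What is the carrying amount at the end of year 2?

$63,660

Depreciable base = $118,946 − $13,400 = $105,546.
Sum of the years' digits = 6+5+4+3+2+1 = 21.
Year 1: $105,546 × 6/21 = $30,156. Book value $88,790.
Year 2: $105,546 × 5/21 = $25,130. Book value $63,660.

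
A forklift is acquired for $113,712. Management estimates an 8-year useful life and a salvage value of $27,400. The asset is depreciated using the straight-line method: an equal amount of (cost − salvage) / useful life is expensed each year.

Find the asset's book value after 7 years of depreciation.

$38,189

Depreciable base = $113,712 − $27,400 = $86,312.
Annual expense = $86,312 / 8 = $10,789.
End of year 1: book value $102,923.
End of year 2: book value $92,134.
End of year 3: book value $81,345.
End of year 4: book value $70,556.
End of year 5: book value $59,767.
End of year 6: book value $48,978.
End of year 7: book value $38,189.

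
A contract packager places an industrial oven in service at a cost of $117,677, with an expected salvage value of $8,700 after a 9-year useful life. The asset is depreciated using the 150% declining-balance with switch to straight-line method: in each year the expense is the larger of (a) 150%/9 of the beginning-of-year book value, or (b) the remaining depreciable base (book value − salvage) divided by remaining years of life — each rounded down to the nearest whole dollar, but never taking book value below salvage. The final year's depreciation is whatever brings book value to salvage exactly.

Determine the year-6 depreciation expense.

Depreciable base = $117,677 − $8,700 = $108,977.
Year 1: DB = ⌊$117,677 × 150%/9⌋ = $19,612; SL = ⌊$108,977/9⌋ = $12,108 → take DB $19,612. Book value $98,065.
Year 2: DB = ⌊$98,065 × 150%/9⌋ = $16,344; SL = ⌊$89,365/8⌋ = $11,170 → take DB $16,344. Book value $81,721.
Year 3: DB = ⌊$81,721 × 150%/9⌋ = $13,620; SL = ⌊$73,021/7⌋ = $10,431 → take DB $13,620. Book value $68,101.
Year 4: DB = ⌊$68,101 × 150%/9⌋ = $11,350; SL = ⌊$59,401/6⌋ = $9,900 → take DB $11,350. Book value $56,751.
Year 5: DB = ⌊$56,751 × 150%/9⌋ = $9,458; SL = ⌊$48,051/5⌋ = $9,610 → take SL $9,610. Book value $47,141.
Year 6: DB = ⌊$47,141 × 150%/9⌋ = $7,856; SL = ⌊$38,441/4⌋ = $9,610 → take SL $9,610. Book value $37,531.

$9,610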